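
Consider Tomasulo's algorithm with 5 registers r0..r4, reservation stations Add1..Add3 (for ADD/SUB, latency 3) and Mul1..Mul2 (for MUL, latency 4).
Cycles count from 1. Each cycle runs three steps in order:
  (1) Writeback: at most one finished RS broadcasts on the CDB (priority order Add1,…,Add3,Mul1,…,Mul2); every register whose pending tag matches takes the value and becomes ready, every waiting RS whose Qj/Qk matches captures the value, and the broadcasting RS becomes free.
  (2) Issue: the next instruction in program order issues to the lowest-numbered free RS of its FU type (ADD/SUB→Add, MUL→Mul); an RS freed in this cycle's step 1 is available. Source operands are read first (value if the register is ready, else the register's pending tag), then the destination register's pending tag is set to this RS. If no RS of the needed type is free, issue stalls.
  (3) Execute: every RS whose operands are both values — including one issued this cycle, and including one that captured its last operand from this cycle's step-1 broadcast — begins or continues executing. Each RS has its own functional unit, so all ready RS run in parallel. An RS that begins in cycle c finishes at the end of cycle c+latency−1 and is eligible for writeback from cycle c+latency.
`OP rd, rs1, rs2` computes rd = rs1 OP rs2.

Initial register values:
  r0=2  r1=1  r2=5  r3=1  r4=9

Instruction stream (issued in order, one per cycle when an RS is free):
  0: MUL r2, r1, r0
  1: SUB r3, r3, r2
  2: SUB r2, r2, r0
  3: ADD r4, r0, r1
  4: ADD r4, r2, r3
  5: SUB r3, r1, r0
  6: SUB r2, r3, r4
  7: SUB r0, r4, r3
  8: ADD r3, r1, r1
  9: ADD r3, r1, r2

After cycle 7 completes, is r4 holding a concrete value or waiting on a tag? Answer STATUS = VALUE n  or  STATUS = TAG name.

STATUS = TAG Add3

  c1: issue MUL r2<-Mul1  regs: r0:2,r1:1,r2:Mul1,r3:1,r4:9
  c2: issue SUB r3<-Add1  regs: r0:2,r1:1,r2:Mul1,r3:Add1,r4:9
  c3: issue SUB r2<-Add2  regs: r0:2,r1:1,r2:Add2,r3:Add1,r4:9
  c4: issue ADD r4<-Add3  regs: r0:2,r1:1,r2:Add2,r3:Add1,r4:Add3
  c5: CDB Mul1=2; stall  regs: r0:2,r1:1,r2:Add2,r3:Add1,r4:Add3
  c6: stall  regs: r0:2,r1:1,r2:Add2,r3:Add1,r4:Add3
  c7: CDB Add3=3; issue ADD r4<-Add3  regs: r0:2,r1:1,r2:Add2,r3:Add1,r4:Add3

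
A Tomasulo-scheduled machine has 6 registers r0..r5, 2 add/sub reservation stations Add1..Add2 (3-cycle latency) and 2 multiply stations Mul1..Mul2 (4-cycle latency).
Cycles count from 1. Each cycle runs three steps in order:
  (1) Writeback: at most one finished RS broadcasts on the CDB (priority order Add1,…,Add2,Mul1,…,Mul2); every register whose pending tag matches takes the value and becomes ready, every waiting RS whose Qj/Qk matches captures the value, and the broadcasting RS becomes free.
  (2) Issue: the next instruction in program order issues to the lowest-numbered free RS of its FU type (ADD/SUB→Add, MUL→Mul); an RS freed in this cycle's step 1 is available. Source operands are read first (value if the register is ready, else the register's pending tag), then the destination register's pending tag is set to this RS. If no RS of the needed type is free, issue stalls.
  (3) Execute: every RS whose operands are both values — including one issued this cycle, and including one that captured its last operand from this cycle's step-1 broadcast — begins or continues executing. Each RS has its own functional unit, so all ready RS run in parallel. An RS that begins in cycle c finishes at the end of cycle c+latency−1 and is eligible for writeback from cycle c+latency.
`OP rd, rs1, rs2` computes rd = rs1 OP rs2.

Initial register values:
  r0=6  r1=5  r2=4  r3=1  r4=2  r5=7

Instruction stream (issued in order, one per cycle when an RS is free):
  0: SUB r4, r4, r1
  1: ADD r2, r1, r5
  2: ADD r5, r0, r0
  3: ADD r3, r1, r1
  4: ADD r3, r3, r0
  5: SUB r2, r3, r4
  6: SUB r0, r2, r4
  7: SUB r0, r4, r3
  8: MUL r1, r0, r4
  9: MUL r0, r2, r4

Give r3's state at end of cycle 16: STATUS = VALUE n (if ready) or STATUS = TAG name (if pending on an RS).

STATUS = VALUE 16

  c1: issue SUB r4<-Add1  regs: r0:6,r1:5,r2:4,r3:1,r4:Add1,r5:7
  c2: issue ADD r2<-Add2  regs: r0:6,r1:5,r2:Add2,r3:1,r4:Add1,r5:7
  c3: stall  regs: r0:6,r1:5,r2:Add2,r3:1,r4:Add1,r5:7
  c4: CDB Add1=-3; issue ADD r5<-Add1  regs: r0:6,r1:5,r2:Add2,r3:1,r4:-3,r5:Add1
  c5: CDB Add2=12; issue ADD r3<-Add2  regs: r0:6,r1:5,r2:12,r3:Add2,r4:-3,r5:Add1
  c6: stall  regs: r0:6,r1:5,r2:12,r3:Add2,r4:-3,r5:Add1
  c7: CDB Add1=12; issue ADD r3<-Add1  regs: r0:6,r1:5,r2:12,r3:Add1,r4:-3,r5:12
  c8: CDB Add2=10; issue SUB r2<-Add2  regs: r0:6,r1:5,r2:Add2,r3:Add1,r4:-3,r5:12
  c9: stall  regs: r0:6,r1:5,r2:Add2,r3:Add1,r4:-3,r5:12
  c10: stall  regs: r0:6,r1:5,r2:Add2,r3:Add1,r4:-3,r5:12
  c11: CDB Add1=16; issue SUB r0<-Add1  regs: r0:Add1,r1:5,r2:Add2,r3:16,r4:-3,r5:12
  c12: stall  regs: r0:Add1,r1:5,r2:Add2,r3:16,r4:-3,r5:12
  c13: stall  regs: r0:Add1,r1:5,r2:Add2,r3:16,r4:-3,r5:12
  c14: CDB Add2=19; issue SUB r0<-Add2  regs: r0:Add2,r1:5,r2:19,r3:16,r4:-3,r5:12
  c15: issue MUL r1<-Mul1  regs: r0:Add2,r1:Mul1,r2:19,r3:16,r4:-3,r5:12
  c16: issue MUL r0<-Mul2  regs: r0:Mul2,r1:Mul1,r2:19,r3:16,r4:-3,r5:12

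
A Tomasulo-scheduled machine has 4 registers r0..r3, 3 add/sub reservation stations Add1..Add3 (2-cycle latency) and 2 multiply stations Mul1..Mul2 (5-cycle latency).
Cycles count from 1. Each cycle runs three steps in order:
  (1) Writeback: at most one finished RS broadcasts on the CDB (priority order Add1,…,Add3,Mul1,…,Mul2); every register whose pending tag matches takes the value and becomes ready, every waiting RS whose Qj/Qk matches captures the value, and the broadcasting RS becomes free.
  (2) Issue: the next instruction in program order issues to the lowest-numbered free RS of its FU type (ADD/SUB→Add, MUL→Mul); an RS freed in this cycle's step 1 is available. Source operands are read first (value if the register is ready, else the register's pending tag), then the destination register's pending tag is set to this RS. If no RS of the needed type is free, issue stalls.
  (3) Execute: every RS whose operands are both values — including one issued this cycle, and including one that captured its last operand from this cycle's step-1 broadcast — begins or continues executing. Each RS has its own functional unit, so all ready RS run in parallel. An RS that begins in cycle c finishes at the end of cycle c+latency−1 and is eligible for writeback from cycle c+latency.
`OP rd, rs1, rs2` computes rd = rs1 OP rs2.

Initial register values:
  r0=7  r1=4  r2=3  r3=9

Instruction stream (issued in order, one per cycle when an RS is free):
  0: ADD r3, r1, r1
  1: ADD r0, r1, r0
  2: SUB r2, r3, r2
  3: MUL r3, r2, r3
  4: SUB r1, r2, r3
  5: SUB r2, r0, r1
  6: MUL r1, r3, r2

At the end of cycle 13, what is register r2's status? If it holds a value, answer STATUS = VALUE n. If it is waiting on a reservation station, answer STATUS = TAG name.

STATUS = TAG Add2

  c1: issue ADD r3<-Add1  regs: r0:7,r1:4,r2:3,r3:Add1
  c2: issue ADD r0<-Add2  regs: r0:Add2,r1:4,r2:3,r3:Add1
  c3: CDB Add1=8; issue SUB r2<-Add1  regs: r0:Add2,r1:4,r2:Add1,r3:8
  c4: CDB Add2=11; issue MUL r3<-Mul1  regs: r0:11,r1:4,r2:Add1,r3:Mul1
  c5: CDB Add1=5; issue SUB r1<-Add1  regs: r0:11,r1:Add1,r2:5,r3:Mul1
  c6: issue SUB r2<-Add2  regs: r0:11,r1:Add1,r2:Add2,r3:Mul1
  c7: issue MUL r1<-Mul2  regs: r0:11,r1:Mul2,r2:Add2,r3:Mul1
  c8: -  regs: r0:11,r1:Mul2,r2:Add2,r3:Mul1
  c9: -  regs: r0:11,r1:Mul2,r2:Add2,r3:Mul1
  c10: CDB Mul1=40  regs: r0:11,r1:Mul2,r2:Add2,r3:40
  c11: -  regs: r0:11,r1:Mul2,r2:Add2,r3:40
  c12: CDB Add1=-35  regs: r0:11,r1:Mul2,r2:Add2,r3:40
  c13: -  regs: r0:11,r1:Mul2,r2:Add2,r3:40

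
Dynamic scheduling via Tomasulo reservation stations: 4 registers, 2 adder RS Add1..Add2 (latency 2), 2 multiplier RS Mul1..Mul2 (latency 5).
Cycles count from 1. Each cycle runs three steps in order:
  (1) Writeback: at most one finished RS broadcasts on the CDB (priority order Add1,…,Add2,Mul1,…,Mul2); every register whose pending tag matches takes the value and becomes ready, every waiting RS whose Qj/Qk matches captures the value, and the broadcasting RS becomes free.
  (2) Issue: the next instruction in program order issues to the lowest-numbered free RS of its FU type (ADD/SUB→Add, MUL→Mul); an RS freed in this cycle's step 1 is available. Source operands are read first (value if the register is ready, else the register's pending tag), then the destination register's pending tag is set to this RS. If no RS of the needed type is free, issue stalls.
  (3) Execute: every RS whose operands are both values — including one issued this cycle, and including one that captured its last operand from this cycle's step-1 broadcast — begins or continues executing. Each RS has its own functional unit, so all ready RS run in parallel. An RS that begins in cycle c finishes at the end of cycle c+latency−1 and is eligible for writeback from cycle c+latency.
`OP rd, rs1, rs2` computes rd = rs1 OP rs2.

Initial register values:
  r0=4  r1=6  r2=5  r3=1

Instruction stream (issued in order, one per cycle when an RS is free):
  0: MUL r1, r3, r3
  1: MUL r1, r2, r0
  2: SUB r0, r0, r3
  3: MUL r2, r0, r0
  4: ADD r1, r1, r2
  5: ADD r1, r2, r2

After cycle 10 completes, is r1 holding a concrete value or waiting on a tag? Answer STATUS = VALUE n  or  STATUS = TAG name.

  c1: issue MUL r1<-Mul1  regs: r0:4,r1:Mul1,r2:5,r3:1
  c2: issue MUL r1<-Mul2  regs: r0:4,r1:Mul2,r2:5,r3:1
  c3: issue SUB r0<-Add1  regs: r0:Add1,r1:Mul2,r2:5,r3:1
  c4: stall  regs: r0:Add1,r1:Mul2,r2:5,r3:1
  c5: CDB Add1=3; stall  regs: r0:3,r1:Mul2,r2:5,r3:1
  c6: CDB Mul1=1; issue MUL r2<-Mul1  regs: r0:3,r1:Mul2,r2:Mul1,r3:1
  c7: CDB Mul2=20; issue ADD r1<-Add1  regs: r0:3,r1:Add1,r2:Mul1,r3:1
  c8: issue ADD r1<-Add2  regs: r0:3,r1:Add2,r2:Mul1,r3:1
  c9: -  regs: r0:3,r1:Add2,r2:Mul1,r3:1
  c10: -  regs: r0:3,r1:Add2,r2:Mul1,r3:1

STATUS = TAG Add2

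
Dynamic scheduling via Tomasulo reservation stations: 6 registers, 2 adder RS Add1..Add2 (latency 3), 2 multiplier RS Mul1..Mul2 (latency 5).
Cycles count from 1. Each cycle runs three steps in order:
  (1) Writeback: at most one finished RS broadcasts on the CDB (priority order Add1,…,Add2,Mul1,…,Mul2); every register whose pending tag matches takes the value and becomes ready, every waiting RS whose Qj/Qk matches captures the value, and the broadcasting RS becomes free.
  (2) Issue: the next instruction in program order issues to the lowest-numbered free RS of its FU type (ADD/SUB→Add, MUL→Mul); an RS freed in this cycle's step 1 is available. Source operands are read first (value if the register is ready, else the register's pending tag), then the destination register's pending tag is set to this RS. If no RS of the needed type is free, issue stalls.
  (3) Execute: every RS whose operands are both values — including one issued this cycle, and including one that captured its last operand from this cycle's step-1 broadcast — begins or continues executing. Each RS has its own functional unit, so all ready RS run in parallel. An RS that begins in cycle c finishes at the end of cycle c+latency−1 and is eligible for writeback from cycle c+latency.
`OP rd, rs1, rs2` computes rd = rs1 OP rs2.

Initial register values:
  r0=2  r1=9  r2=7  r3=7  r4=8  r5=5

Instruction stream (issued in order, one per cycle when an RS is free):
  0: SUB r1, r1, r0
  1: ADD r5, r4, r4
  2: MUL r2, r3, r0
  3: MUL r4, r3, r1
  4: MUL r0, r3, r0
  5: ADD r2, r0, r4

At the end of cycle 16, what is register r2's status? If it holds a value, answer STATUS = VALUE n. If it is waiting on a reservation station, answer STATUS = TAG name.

STATUS = VALUE 63

c1: issue SUB r1<-Add1 | r0:2,r1:Add1,r2:7,r3:7,r4:8,r5:5
c2: issue ADD r5<-Add2 | r0:2,r1:Add1,r2:7,r3:7,r4:8,r5:Add2
c3: issue MUL r2<-Mul1 | r0:2,r1:Add1,r2:Mul1,r3:7,r4:8,r5:Add2
c4: CDB Add1=7; issue MUL r4<-Mul2 | r0:2,r1:7,r2:Mul1,r3:7,r4:Mul2,r5:Add2
c5: CDB Add2=16; stall | r0:2,r1:7,r2:Mul1,r3:7,r4:Mul2,r5:16
c6: stall | r0:2,r1:7,r2:Mul1,r3:7,r4:Mul2,r5:16
c7: stall | r0:2,r1:7,r2:Mul1,r3:7,r4:Mul2,r5:16
c8: CDB Mul1=14; issue MUL r0<-Mul1 | r0:Mul1,r1:7,r2:14,r3:7,r4:Mul2,r5:16
c9: CDB Mul2=49; issue ADD r2<-Add1 | r0:Mul1,r1:7,r2:Add1,r3:7,r4:49,r5:16
c10: - | r0:Mul1,r1:7,r2:Add1,r3:7,r4:49,r5:16
c11: - | r0:Mul1,r1:7,r2:Add1,r3:7,r4:49,r5:16
c12: - | r0:Mul1,r1:7,r2:Add1,r3:7,r4:49,r5:16
c13: CDB Mul1=14 | r0:14,r1:7,r2:Add1,r3:7,r4:49,r5:16
c14: - | r0:14,r1:7,r2:Add1,r3:7,r4:49,r5:16
c15: - | r0:14,r1:7,r2:Add1,r3:7,r4:49,r5:16
c16: CDB Add1=63 | r0:14,r1:7,r2:63,r3:7,r4:49,r5:16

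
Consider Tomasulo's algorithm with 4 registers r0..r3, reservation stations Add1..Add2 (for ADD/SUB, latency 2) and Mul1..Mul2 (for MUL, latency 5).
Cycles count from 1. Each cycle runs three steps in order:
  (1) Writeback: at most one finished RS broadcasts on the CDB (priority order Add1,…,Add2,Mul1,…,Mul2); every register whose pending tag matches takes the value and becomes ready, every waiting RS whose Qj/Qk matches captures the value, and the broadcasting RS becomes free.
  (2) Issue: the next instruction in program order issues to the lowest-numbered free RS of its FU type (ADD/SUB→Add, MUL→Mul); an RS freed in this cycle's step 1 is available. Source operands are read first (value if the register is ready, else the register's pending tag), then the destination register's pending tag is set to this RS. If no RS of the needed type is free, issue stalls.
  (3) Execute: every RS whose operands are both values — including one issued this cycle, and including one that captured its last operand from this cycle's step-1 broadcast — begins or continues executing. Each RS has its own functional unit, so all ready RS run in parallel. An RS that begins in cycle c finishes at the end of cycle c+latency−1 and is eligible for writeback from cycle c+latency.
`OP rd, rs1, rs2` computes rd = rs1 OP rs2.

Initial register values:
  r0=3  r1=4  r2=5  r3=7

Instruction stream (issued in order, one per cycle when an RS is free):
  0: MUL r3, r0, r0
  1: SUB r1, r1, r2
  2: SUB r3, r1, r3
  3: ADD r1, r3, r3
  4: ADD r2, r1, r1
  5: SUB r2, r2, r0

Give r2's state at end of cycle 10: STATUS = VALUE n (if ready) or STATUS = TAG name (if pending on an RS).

STATUS = TAG Add1

  c1: issue MUL r3<-Mul1  regs: r0:3,r1:4,r2:5,r3:Mul1
  c2: issue SUB r1<-Add1  regs: r0:3,r1:Add1,r2:5,r3:Mul1
  c3: issue SUB r3<-Add2  regs: r0:3,r1:Add1,r2:5,r3:Add2
  c4: CDB Add1=-1; issue ADD r1<-Add1  regs: r0:3,r1:Add1,r2:5,r3:Add2
  c5: stall  regs: r0:3,r1:Add1,r2:5,r3:Add2
  c6: CDB Mul1=9; stall  regs: r0:3,r1:Add1,r2:5,r3:Add2
  c7: stall  regs: r0:3,r1:Add1,r2:5,r3:Add2
  c8: CDB Add2=-10; issue ADD r2<-Add2  regs: r0:3,r1:Add1,r2:Add2,r3:-10
  c9: stall  regs: r0:3,r1:Add1,r2:Add2,r3:-10
  c10: CDB Add1=-20; issue SUB r2<-Add1  regs: r0:3,r1:-20,r2:Add1,r3:-10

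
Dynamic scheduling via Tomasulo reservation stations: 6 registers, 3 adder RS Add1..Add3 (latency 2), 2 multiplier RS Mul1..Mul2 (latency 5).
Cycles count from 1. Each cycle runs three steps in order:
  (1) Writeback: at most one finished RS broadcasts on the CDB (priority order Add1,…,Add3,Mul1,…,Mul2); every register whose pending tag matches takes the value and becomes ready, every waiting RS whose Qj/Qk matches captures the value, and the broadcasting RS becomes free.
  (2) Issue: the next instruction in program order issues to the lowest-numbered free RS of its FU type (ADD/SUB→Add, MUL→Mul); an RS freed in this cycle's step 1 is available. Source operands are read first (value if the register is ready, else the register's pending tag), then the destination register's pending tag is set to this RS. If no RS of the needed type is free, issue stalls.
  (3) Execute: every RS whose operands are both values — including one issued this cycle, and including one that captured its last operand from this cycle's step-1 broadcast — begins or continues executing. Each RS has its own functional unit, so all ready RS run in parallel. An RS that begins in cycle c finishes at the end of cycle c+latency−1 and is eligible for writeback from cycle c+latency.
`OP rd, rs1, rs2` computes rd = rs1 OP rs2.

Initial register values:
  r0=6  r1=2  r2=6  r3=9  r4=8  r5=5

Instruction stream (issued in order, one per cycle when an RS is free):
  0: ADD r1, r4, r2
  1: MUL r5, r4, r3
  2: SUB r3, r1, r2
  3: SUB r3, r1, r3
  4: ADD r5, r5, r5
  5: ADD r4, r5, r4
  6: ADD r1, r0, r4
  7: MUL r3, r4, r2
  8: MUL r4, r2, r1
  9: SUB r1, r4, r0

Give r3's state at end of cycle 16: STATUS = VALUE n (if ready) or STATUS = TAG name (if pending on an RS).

STATUS = TAG Mul1

cycle 1: issue ADD r1<-Add1 // r0:6,r1:Add1,r2:6,r3:9,r4:8,r5:5
cycle 2: issue MUL r5<-Mul1 // r0:6,r1:Add1,r2:6,r3:9,r4:8,r5:Mul1
cycle 3: CDB Add1=14; issue SUB r3<-Add1 // r0:6,r1:14,r2:6,r3:Add1,r4:8,r5:Mul1
cycle 4: issue SUB r3<-Add2 // r0:6,r1:14,r2:6,r3:Add2,r4:8,r5:Mul1
cycle 5: CDB Add1=8; issue ADD r5<-Add1 // r0:6,r1:14,r2:6,r3:Add2,r4:8,r5:Add1
cycle 6: issue ADD r4<-Add3 // r0:6,r1:14,r2:6,r3:Add2,r4:Add3,r5:Add1
cycle 7: CDB Add2=6; issue ADD r1<-Add2 // r0:6,r1:Add2,r2:6,r3:6,r4:Add3,r5:Add1
cycle 8: CDB Mul1=72; issue MUL r3<-Mul1 // r0:6,r1:Add2,r2:6,r3:Mul1,r4:Add3,r5:Add1
cycle 9: issue MUL r4<-Mul2 // r0:6,r1:Add2,r2:6,r3:Mul1,r4:Mul2,r5:Add1
cycle 10: CDB Add1=144; issue SUB r1<-Add1 // r0:6,r1:Add1,r2:6,r3:Mul1,r4:Mul2,r5:144
cycle 11: - // r0:6,r1:Add1,r2:6,r3:Mul1,r4:Mul2,r5:144
cycle 12: CDB Add3=152 // r0:6,r1:Add1,r2:6,r3:Mul1,r4:Mul2,r5:144
cycle 13: - // r0:6,r1:Add1,r2:6,r3:Mul1,r4:Mul2,r5:144
cycle 14: CDB Add2=158 // r0:6,r1:Add1,r2:6,r3:Mul1,r4:Mul2,r5:144
cycle 15: - // r0:6,r1:Add1,r2:6,r3:Mul1,r4:Mul2,r5:144
cycle 16: - // r0:6,r1:Add1,r2:6,r3:Mul1,r4:Mul2,r5:144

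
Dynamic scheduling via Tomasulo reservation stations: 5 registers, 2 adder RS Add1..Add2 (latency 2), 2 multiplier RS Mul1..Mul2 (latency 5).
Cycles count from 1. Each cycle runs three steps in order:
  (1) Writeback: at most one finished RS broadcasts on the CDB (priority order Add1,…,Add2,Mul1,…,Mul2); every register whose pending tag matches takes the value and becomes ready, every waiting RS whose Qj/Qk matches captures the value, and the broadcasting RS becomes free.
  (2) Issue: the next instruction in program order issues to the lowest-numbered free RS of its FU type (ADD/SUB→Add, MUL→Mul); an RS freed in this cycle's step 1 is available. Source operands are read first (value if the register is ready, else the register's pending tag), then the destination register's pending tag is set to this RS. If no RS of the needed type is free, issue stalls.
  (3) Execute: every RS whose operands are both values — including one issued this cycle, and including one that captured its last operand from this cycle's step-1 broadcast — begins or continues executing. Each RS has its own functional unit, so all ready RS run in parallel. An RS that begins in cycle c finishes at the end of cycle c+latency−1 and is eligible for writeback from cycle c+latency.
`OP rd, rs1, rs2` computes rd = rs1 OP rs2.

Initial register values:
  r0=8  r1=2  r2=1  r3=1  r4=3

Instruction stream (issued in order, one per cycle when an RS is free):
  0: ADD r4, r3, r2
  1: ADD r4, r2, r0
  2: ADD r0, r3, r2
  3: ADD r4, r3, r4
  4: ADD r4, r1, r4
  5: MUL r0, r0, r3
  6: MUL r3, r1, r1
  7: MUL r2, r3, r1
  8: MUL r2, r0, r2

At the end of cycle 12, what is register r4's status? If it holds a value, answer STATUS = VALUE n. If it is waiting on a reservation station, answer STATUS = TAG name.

cycle 1: issue ADD r4<-Add1 // r0:8,r1:2,r2:1,r3:1,r4:Add1
cycle 2: issue ADD r4<-Add2 // r0:8,r1:2,r2:1,r3:1,r4:Add2
cycle 3: CDB Add1=2; issue ADD r0<-Add1 // r0:Add1,r1:2,r2:1,r3:1,r4:Add2
cycle 4: CDB Add2=9; issue ADD r4<-Add2 // r0:Add1,r1:2,r2:1,r3:1,r4:Add2
cycle 5: CDB Add1=2; issue ADD r4<-Add1 // r0:2,r1:2,r2:1,r3:1,r4:Add1
cycle 6: CDB Add2=10; issue MUL r0<-Mul1 // r0:Mul1,r1:2,r2:1,r3:1,r4:Add1
cycle 7: issue MUL r3<-Mul2 // r0:Mul1,r1:2,r2:1,r3:Mul2,r4:Add1
cycle 8: CDB Add1=12; stall // r0:Mul1,r1:2,r2:1,r3:Mul2,r4:12
cycle 9: stall // r0:Mul1,r1:2,r2:1,r3:Mul2,r4:12
cycle 10: stall // r0:Mul1,r1:2,r2:1,r3:Mul2,r4:12
cycle 11: CDB Mul1=2; issue MUL r2<-Mul1 // r0:2,r1:2,r2:Mul1,r3:Mul2,r4:12
cycle 12: CDB Mul2=4; issue MUL r2<-Mul2 // r0:2,r1:2,r2:Mul2,r3:4,r4:12

STATUS = VALUE 12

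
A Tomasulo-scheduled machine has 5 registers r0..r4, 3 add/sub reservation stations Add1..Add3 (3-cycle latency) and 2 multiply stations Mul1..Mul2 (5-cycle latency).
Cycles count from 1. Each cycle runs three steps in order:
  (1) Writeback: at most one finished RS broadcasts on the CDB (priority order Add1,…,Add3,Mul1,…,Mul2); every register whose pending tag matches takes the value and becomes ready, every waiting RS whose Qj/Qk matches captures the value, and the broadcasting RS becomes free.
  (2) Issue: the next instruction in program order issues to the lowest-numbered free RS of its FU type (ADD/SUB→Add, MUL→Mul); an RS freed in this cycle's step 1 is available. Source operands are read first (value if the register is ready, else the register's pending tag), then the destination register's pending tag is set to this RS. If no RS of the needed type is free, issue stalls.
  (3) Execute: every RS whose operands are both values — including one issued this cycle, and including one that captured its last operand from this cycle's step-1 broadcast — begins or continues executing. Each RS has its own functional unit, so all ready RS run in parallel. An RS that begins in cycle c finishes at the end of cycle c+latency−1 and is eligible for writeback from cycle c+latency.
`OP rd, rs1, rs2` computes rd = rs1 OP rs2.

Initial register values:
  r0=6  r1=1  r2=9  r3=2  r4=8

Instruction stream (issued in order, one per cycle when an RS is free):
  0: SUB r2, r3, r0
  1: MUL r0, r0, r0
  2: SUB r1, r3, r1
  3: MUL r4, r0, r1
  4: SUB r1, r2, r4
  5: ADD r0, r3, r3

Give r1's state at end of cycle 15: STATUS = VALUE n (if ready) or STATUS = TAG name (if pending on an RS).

STATUS = VALUE -40

cycle 1: issue SUB r2<-Add1 // r0:6,r1:1,r2:Add1,r3:2,r4:8
cycle 2: issue MUL r0<-Mul1 // r0:Mul1,r1:1,r2:Add1,r3:2,r4:8
cycle 3: issue SUB r1<-Add2 // r0:Mul1,r1:Add2,r2:Add1,r3:2,r4:8
cycle 4: CDB Add1=-4; issue MUL r4<-Mul2 // r0:Mul1,r1:Add2,r2:-4,r3:2,r4:Mul2
cycle 5: issue SUB r1<-Add1 // r0:Mul1,r1:Add1,r2:-4,r3:2,r4:Mul2
cycle 6: CDB Add2=1; issue ADD r0<-Add2 // r0:Add2,r1:Add1,r2:-4,r3:2,r4:Mul2
cycle 7: CDB Mul1=36 // r0:Add2,r1:Add1,r2:-4,r3:2,r4:Mul2
cycle 8: - // r0:Add2,r1:Add1,r2:-4,r3:2,r4:Mul2
cycle 9: CDB Add2=4 // r0:4,r1:Add1,r2:-4,r3:2,r4:Mul2
cycle 10: - // r0:4,r1:Add1,r2:-4,r3:2,r4:Mul2
cycle 11: - // r0:4,r1:Add1,r2:-4,r3:2,r4:Mul2
cycle 12: CDB Mul2=36 // r0:4,r1:Add1,r2:-4,r3:2,r4:36
cycle 13: - // r0:4,r1:Add1,r2:-4,r3:2,r4:36
cycle 14: - // r0:4,r1:Add1,r2:-4,r3:2,r4:36
cycle 15: CDB Add1=-40 // r0:4,r1:-40,r2:-4,r3:2,r4:36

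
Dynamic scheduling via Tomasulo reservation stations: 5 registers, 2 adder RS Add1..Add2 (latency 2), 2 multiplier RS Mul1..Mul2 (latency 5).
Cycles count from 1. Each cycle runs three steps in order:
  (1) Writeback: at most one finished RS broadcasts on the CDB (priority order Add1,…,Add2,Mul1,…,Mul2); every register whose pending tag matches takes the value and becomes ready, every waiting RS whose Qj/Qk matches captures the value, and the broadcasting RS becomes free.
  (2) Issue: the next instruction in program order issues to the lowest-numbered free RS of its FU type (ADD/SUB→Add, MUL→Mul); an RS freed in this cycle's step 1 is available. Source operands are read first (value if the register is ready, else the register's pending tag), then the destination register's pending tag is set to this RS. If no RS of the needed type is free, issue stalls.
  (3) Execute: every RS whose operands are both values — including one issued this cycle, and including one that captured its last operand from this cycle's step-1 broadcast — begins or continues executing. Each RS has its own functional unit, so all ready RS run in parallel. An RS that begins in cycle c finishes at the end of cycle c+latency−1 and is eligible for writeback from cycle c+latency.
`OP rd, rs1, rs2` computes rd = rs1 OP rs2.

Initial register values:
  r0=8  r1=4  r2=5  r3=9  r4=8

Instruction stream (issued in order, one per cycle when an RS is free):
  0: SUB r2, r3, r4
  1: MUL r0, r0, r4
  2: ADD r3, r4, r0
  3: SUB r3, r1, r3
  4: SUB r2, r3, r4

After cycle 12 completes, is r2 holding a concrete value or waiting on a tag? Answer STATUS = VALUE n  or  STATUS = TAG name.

c1: issue SUB r2<-Add1 | r0:8,r1:4,r2:Add1,r3:9,r4:8
c2: issue MUL r0<-Mul1 | r0:Mul1,r1:4,r2:Add1,r3:9,r4:8
c3: CDB Add1=1; issue ADD r3<-Add1 | r0:Mul1,r1:4,r2:1,r3:Add1,r4:8
c4: issue SUB r3<-Add2 | r0:Mul1,r1:4,r2:1,r3:Add2,r4:8
c5: stall | r0:Mul1,r1:4,r2:1,r3:Add2,r4:8
c6: stall | r0:Mul1,r1:4,r2:1,r3:Add2,r4:8
c7: CDB Mul1=64; stall | r0:64,r1:4,r2:1,r3:Add2,r4:8
c8: stall | r0:64,r1:4,r2:1,r3:Add2,r4:8
c9: CDB Add1=72; issue SUB r2<-Add1 | r0:64,r1:4,r2:Add1,r3:Add2,r4:8
c10: - | r0:64,r1:4,r2:Add1,r3:Add2,r4:8
c11: CDB Add2=-68 | r0:64,r1:4,r2:Add1,r3:-68,r4:8
c12: - | r0:64,r1:4,r2:Add1,r3:-68,r4:8

STATUS = TAG Add1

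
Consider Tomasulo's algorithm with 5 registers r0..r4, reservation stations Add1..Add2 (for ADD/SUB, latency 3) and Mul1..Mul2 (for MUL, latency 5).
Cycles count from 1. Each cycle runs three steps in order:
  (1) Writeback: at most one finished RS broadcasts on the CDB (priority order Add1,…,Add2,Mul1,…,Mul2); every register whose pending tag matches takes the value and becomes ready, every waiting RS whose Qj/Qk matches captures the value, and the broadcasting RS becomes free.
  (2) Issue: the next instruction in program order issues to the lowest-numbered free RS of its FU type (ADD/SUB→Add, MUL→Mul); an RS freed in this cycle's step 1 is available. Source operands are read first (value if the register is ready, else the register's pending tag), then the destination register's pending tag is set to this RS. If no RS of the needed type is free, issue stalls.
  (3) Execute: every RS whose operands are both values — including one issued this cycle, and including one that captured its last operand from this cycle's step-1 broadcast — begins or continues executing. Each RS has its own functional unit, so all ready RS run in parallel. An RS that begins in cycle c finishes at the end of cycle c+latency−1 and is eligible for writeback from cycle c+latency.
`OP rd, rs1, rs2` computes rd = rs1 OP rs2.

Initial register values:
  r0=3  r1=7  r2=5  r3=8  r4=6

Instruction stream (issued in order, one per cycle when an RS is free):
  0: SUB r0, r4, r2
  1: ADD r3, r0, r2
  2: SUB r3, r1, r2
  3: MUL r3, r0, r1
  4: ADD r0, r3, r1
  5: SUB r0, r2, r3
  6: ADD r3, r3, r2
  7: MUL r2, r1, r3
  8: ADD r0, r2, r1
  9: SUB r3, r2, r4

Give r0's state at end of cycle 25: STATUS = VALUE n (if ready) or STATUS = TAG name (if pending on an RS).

  c1: issue SUB r0<-Add1  regs: r0:Add1,r1:7,r2:5,r3:8,r4:6
  c2: issue ADD r3<-Add2  regs: r0:Add1,r1:7,r2:5,r3:Add2,r4:6
  c3: stall  regs: r0:Add1,r1:7,r2:5,r3:Add2,r4:6
  c4: CDB Add1=1; issue SUB r3<-Add1  regs: r0:1,r1:7,r2:5,r3:Add1,r4:6
  c5: issue MUL r3<-Mul1  regs: r0:1,r1:7,r2:5,r3:Mul1,r4:6
  c6: stall  regs: r0:1,r1:7,r2:5,r3:Mul1,r4:6
  c7: CDB Add1=2; issue ADD r0<-Add1  regs: r0:Add1,r1:7,r2:5,r3:Mul1,r4:6
  c8: CDB Add2=6; issue SUB r0<-Add2  regs: r0:Add2,r1:7,r2:5,r3:Mul1,r4:6
  c9: stall  regs: r0:Add2,r1:7,r2:5,r3:Mul1,r4:6
  c10: CDB Mul1=7; stall  regs: r0:Add2,r1:7,r2:5,r3:7,r4:6
  c11: stall  regs: r0:Add2,r1:7,r2:5,r3:7,r4:6
  c12: stall  regs: r0:Add2,r1:7,r2:5,r3:7,r4:6
  c13: CDB Add1=14; issue ADD r3<-Add1  regs: r0:Add2,r1:7,r2:5,r3:Add1,r4:6
  c14: CDB Add2=-2; issue MUL r2<-Mul1  regs: r0:-2,r1:7,r2:Mul1,r3:Add1,r4:6
  c15: issue ADD r0<-Add2  regs: r0:Add2,r1:7,r2:Mul1,r3:Add1,r4:6
  c16: CDB Add1=12; issue SUB r3<-Add1  regs: r0:Add2,r1:7,r2:Mul1,r3:Add1,r4:6
  c17: -  regs: r0:Add2,r1:7,r2:Mul1,r3:Add1,r4:6
  c18: -  regs: r0:Add2,r1:7,r2:Mul1,r3:Add1,r4:6
  c19: -  regs: r0:Add2,r1:7,r2:Mul1,r3:Add1,r4:6
  c20: -  regs: r0:Add2,r1:7,r2:Mul1,r3:Add1,r4:6
  c21: CDB Mul1=84  regs: r0:Add2,r1:7,r2:84,r3:Add1,r4:6
  c22: -  regs: r0:Add2,r1:7,r2:84,r3:Add1,r4:6
  c23: -  regs: r0:Add2,r1:7,r2:84,r3:Add1,r4:6
  c24: CDB Add1=78  regs: r0:Add2,r1:7,r2:84,r3:78,r4:6
  c25: CDB Add2=91  regs: r0:91,r1:7,r2:84,r3:78,r4:6

STATUS = VALUE 91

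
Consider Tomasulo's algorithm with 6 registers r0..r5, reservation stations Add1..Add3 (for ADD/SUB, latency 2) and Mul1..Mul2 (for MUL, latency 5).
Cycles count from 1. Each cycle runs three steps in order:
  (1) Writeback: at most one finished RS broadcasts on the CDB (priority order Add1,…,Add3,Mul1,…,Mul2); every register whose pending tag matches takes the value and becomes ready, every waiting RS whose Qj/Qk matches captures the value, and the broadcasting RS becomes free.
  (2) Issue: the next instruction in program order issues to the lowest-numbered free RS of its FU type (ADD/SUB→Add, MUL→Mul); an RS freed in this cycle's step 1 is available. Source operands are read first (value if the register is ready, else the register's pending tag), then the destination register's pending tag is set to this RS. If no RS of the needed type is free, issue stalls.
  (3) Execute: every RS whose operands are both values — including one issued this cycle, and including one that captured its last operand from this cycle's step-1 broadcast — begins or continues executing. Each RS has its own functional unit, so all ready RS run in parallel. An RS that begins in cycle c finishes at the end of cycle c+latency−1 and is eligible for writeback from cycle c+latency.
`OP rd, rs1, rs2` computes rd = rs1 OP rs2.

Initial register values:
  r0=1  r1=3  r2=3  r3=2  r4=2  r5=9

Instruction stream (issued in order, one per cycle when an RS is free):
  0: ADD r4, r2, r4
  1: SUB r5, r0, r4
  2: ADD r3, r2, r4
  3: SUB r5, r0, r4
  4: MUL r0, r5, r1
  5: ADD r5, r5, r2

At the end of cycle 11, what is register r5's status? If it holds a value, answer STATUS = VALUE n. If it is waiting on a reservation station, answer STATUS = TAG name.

  c1: issue ADD r4<-Add1  regs: r0:1,r1:3,r2:3,r3:2,r4:Add1,r5:9
  c2: issue SUB r5<-Add2  regs: r0:1,r1:3,r2:3,r3:2,r4:Add1,r5:Add2
  c3: CDB Add1=5; issue ADD r3<-Add1  regs: r0:1,r1:3,r2:3,r3:Add1,r4:5,r5:Add2
  c4: issue SUB r5<-Add3  regs: r0:1,r1:3,r2:3,r3:Add1,r4:5,r5:Add3
  c5: CDB Add1=8; issue MUL r0<-Mul1  regs: r0:Mul1,r1:3,r2:3,r3:8,r4:5,r5:Add3
  c6: CDB Add2=-4; issue ADD r5<-Add1  regs: r0:Mul1,r1:3,r2:3,r3:8,r4:5,r5:Add1
  c7: CDB Add3=-4  regs: r0:Mul1,r1:3,r2:3,r3:8,r4:5,r5:Add1
  c8: -  regs: r0:Mul1,r1:3,r2:3,r3:8,r4:5,r5:Add1
  c9: CDB Add1=-1  regs: r0:Mul1,r1:3,r2:3,r3:8,r4:5,r5:-1
  c10: -  regs: r0:Mul1,r1:3,r2:3,r3:8,r4:5,r5:-1
  c11: -  regs: r0:Mul1,r1:3,r2:3,r3:8,r4:5,r5:-1

STATUS = VALUE -1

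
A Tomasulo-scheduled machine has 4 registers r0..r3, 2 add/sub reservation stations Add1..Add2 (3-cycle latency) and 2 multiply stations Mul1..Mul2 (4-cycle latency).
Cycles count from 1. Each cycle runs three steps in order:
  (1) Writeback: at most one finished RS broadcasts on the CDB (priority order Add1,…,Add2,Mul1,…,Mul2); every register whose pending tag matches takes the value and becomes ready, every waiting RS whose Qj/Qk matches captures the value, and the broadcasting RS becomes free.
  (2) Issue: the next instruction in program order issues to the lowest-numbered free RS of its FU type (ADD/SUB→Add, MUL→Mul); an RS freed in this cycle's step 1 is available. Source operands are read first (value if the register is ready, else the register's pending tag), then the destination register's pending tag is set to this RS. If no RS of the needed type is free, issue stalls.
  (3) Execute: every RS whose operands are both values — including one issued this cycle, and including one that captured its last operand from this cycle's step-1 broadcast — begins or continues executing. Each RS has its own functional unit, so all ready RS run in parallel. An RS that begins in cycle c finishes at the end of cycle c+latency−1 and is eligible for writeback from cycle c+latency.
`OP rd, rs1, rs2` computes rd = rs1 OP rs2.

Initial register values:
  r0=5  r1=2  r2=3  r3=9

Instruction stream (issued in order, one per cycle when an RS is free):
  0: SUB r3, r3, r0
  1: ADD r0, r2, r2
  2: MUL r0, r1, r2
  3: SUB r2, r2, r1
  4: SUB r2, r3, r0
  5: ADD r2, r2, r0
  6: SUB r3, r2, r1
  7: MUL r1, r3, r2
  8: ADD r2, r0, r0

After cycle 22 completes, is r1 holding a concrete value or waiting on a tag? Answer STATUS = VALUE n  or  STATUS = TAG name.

STATUS = VALUE 8

c1: issue SUB r3<-Add1 | r0:5,r1:2,r2:3,r3:Add1
c2: issue ADD r0<-Add2 | r0:Add2,r1:2,r2:3,r3:Add1
c3: issue MUL r0<-Mul1 | r0:Mul1,r1:2,r2:3,r3:Add1
c4: CDB Add1=4; issue SUB r2<-Add1 | r0:Mul1,r1:2,r2:Add1,r3:4
c5: CDB Add2=6; issue SUB r2<-Add2 | r0:Mul1,r1:2,r2:Add2,r3:4
c6: stall | r0:Mul1,r1:2,r2:Add2,r3:4
c7: CDB Add1=1; issue ADD r2<-Add1 | r0:Mul1,r1:2,r2:Add1,r3:4
c8: CDB Mul1=6; stall | r0:6,r1:2,r2:Add1,r3:4
c9: stall | r0:6,r1:2,r2:Add1,r3:4
c10: stall | r0:6,r1:2,r2:Add1,r3:4
c11: CDB Add2=-2; issue SUB r3<-Add2 | r0:6,r1:2,r2:Add1,r3:Add2
c12: issue MUL r1<-Mul1 | r0:6,r1:Mul1,r2:Add1,r3:Add2
c13: stall | r0:6,r1:Mul1,r2:Add1,r3:Add2
c14: CDB Add1=4; issue ADD r2<-Add1 | r0:6,r1:Mul1,r2:Add1,r3:Add2
c15: - | r0:6,r1:Mul1,r2:Add1,r3:Add2
c16: - | r0:6,r1:Mul1,r2:Add1,r3:Add2
c17: CDB Add1=12 | r0:6,r1:Mul1,r2:12,r3:Add2
c18: CDB Add2=2 | r0:6,r1:Mul1,r2:12,r3:2
c19: - | r0:6,r1:Mul1,r2:12,r3:2
c20: - | r0:6,r1:Mul1,r2:12,r3:2
c21: - | r0:6,r1:Mul1,r2:12,r3:2
c22: CDB Mul1=8 | r0:6,r1:8,r2:12,r3:2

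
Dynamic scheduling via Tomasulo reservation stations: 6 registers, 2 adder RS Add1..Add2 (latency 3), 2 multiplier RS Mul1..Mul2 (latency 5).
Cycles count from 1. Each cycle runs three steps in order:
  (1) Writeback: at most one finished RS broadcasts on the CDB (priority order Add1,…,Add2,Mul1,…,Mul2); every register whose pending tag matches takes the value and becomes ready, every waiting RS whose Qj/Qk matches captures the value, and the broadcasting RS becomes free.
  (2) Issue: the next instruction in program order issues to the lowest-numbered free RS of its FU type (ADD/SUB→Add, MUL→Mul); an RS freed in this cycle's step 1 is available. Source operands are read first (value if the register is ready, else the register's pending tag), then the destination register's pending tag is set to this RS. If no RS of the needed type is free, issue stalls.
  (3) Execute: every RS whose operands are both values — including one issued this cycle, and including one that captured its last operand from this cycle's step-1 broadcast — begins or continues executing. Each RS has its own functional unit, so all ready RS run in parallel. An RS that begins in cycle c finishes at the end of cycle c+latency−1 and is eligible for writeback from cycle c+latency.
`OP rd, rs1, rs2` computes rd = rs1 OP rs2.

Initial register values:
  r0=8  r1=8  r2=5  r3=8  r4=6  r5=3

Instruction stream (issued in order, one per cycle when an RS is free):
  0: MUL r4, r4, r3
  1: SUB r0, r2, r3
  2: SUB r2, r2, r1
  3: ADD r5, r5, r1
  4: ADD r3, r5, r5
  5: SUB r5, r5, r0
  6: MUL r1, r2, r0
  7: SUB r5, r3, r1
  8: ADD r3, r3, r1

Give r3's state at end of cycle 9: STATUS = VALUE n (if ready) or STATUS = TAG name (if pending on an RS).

  c1: issue MUL r4<-Mul1  regs: r0:8,r1:8,r2:5,r3:8,r4:Mul1,r5:3
  c2: issue SUB r0<-Add1  regs: r0:Add1,r1:8,r2:5,r3:8,r4:Mul1,r5:3
  c3: issue SUB r2<-Add2  regs: r0:Add1,r1:8,r2:Add2,r3:8,r4:Mul1,r5:3
  c4: stall  regs: r0:Add1,r1:8,r2:Add2,r3:8,r4:Mul1,r5:3
  c5: CDB Add1=-3; issue ADD r5<-Add1  regs: r0:-3,r1:8,r2:Add2,r3:8,r4:Mul1,r5:Add1
  c6: CDB Add2=-3; issue ADD r3<-Add2  regs: r0:-3,r1:8,r2:-3,r3:Add2,r4:Mul1,r5:Add1
  c7: CDB Mul1=48; stall  regs: r0:-3,r1:8,r2:-3,r3:Add2,r4:48,r5:Add1
  c8: CDB Add1=11; issue SUB r5<-Add1  regs: r0:-3,r1:8,r2:-3,r3:Add2,r4:48,r5:Add1
  c9: issue MUL r1<-Mul1  regs: r0:-3,r1:Mul1,r2:-3,r3:Add2,r4:48,r5:Add1

STATUS = TAG Add2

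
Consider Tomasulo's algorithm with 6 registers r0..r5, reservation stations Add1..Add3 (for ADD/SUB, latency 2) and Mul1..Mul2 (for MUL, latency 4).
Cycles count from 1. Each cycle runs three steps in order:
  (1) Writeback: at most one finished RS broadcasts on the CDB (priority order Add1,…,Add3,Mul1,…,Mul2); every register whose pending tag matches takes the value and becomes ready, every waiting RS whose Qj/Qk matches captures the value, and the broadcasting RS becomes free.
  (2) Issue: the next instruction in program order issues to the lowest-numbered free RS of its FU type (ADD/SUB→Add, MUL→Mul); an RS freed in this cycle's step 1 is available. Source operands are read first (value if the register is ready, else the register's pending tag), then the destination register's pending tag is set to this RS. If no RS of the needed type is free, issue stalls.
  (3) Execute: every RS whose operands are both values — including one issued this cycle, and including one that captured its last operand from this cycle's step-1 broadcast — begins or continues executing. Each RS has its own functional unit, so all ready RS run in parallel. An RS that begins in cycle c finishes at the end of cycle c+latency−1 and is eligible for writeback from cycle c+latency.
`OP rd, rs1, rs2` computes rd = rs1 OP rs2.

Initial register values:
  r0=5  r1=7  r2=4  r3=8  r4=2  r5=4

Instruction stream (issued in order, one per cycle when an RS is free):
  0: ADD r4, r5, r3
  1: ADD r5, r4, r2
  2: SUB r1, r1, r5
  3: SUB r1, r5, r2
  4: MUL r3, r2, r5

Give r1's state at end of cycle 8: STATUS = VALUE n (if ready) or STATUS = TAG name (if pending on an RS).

  c1: issue ADD r4<-Add1  regs: r0:5,r1:7,r2:4,r3:8,r4:Add1,r5:4
  c2: issue ADD r5<-Add2  regs: r0:5,r1:7,r2:4,r3:8,r4:Add1,r5:Add2
  c3: CDB Add1=12; issue SUB r1<-Add1  regs: r0:5,r1:Add1,r2:4,r3:8,r4:12,r5:Add2
  c4: issue SUB r1<-Add3  regs: r0:5,r1:Add3,r2:4,r3:8,r4:12,r5:Add2
  c5: CDB Add2=16; issue MUL r3<-Mul1  regs: r0:5,r1:Add3,r2:4,r3:Mul1,r4:12,r5:16
  c6: -  regs: r0:5,r1:Add3,r2:4,r3:Mul1,r4:12,r5:16
  c7: CDB Add1=-9  regs: r0:5,r1:Add3,r2:4,r3:Mul1,r4:12,r5:16
  c8: CDB Add3=12  regs: r0:5,r1:12,r2:4,r3:Mul1,r4:12,r5:16

STATUS = VALUE 12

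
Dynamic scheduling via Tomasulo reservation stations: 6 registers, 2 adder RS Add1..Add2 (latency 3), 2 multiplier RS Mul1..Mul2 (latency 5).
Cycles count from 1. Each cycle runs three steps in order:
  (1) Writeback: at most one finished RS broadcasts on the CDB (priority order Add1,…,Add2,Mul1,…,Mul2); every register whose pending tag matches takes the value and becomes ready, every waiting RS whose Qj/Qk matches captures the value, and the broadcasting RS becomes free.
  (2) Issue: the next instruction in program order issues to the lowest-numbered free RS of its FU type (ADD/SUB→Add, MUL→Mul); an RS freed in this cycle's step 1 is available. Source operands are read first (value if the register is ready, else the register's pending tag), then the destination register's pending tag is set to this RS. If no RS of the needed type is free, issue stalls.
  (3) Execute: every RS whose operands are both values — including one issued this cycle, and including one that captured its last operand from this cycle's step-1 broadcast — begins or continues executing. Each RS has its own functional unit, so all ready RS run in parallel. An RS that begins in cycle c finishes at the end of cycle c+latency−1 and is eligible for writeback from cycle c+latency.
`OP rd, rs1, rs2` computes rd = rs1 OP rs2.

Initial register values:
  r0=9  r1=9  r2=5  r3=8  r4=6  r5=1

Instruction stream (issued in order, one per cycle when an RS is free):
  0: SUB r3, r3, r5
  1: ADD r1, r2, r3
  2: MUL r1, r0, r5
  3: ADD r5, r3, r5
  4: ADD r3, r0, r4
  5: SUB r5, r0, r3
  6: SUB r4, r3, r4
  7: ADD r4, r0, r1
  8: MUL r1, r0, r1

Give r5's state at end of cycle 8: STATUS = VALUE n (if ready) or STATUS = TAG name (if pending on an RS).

STATUS = TAG Add2

c1: issue SUB r3<-Add1 | r0:9,r1:9,r2:5,r3:Add1,r4:6,r5:1
c2: issue ADD r1<-Add2 | r0:9,r1:Add2,r2:5,r3:Add1,r4:6,r5:1
c3: issue MUL r1<-Mul1 | r0:9,r1:Mul1,r2:5,r3:Add1,r4:6,r5:1
c4: CDB Add1=7; issue ADD r5<-Add1 | r0:9,r1:Mul1,r2:5,r3:7,r4:6,r5:Add1
c5: stall | r0:9,r1:Mul1,r2:5,r3:7,r4:6,r5:Add1
c6: stall | r0:9,r1:Mul1,r2:5,r3:7,r4:6,r5:Add1
c7: CDB Add1=8; issue ADD r3<-Add1 | r0:9,r1:Mul1,r2:5,r3:Add1,r4:6,r5:8
c8: CDB Add2=12; issue SUB r5<-Add2 | r0:9,r1:Mul1,r2:5,r3:Add1,r4:6,r5:Add2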